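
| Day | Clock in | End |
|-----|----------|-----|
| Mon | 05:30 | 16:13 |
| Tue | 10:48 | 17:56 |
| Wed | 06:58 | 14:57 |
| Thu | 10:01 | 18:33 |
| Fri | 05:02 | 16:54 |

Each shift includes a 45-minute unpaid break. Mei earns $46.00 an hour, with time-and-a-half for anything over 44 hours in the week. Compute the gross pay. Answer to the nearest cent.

$1954.23

Mon: 05:30–16:13 = 10 h 43 min; less 45 min break → 9 h 58 min
Tue: 10:48–17:56 = 7 h 8 min; less 45 min break → 6 h 23 min
Wed: 06:58–14:57 = 7 h 59 min; less 45 min break → 7 h 14 min
Thu: 10:01–18:33 = 8 h 32 min; less 45 min break → 7 h 47 min
Fri: 05:02–16:54 = 11 h 52 min; less 45 min break → 11 h 7 min
Total worked: 42 h 29 min = 2549 min.
Regular 42 h 29 min = 2549 min at $46.00/h; overtime 0 h 0 min = 0 min at $69.00/h.
Pay = (2549 × $46.00 + 0 × $69.00) ÷ 60 = $1954.23.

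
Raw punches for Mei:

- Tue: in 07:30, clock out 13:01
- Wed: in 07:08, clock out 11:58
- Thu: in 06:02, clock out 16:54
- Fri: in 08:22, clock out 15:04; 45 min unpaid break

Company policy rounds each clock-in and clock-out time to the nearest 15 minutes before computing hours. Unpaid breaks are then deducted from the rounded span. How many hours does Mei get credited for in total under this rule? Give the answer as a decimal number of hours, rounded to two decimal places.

27.25 hours

Tue: in 07:30→07:30, out 13:01→13:00; 5 h 30 min
Wed: in 07:08→07:15, out 11:58→12:00; 4 h 45 min
Thu: in 06:02→06:00, out 16:54→17:00; 11 h 0 min
Fri: in 08:22→08:15, out 15:04→15:00; 6 h 45 min − 45 min = 6 h 0 min
Total credited: 27 h 15 min.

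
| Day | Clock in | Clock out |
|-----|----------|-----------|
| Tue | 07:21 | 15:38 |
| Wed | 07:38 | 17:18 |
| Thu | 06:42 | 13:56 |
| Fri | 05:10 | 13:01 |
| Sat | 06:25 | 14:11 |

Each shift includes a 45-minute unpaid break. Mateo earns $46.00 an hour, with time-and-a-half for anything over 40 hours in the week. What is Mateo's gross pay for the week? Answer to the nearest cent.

$1704.30

Tue: 07:21–15:38 = 8 h 17 min; less 45 min break → 7 h 32 min
Wed: 07:38–17:18 = 9 h 40 min; less 45 min break → 8 h 55 min
Thu: 06:42–13:56 = 7 h 14 min; less 45 min break → 6 h 29 min
Fri: 05:10–13:01 = 7 h 51 min; less 45 min break → 7 h 6 min
Sat: 06:25–14:11 = 7 h 46 min; less 45 min break → 7 h 1 min
Total worked: 37 h 3 min = 2223 min.
Regular 37 h 3 min = 2223 min at $46.00/h; overtime 0 h 0 min = 0 min at $69.00/h.
Pay = (2223 × $46.00 + 0 × $69.00) ÷ 60 = $1704.30.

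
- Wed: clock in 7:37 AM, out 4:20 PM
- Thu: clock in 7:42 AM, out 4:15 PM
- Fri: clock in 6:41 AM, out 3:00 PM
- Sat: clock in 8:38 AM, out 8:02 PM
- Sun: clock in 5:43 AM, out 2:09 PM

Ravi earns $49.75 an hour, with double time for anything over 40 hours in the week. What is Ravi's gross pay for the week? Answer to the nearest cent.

$2528.96

Wed: 7:37 AM–4:20 PM = 8 h 43 min
Thu: 7:42 AM–4:15 PM = 8 h 33 min
Fri: 6:41 AM–3:00 PM = 8 h 19 min
Sat: 8:38 AM–8:02 PM = 11 h 24 min
Sun: 5:43 AM–2:09 PM = 8 h 26 min
Total worked: 45 h 25 min = 2725 min.
Regular 40 h 0 min = 2400 min at $49.75/h; overtime 5 h 25 min = 325 min at $99.50/h.
Pay = (2400 × $49.75 + 325 × $99.50) ÷ 60 = $2528.96.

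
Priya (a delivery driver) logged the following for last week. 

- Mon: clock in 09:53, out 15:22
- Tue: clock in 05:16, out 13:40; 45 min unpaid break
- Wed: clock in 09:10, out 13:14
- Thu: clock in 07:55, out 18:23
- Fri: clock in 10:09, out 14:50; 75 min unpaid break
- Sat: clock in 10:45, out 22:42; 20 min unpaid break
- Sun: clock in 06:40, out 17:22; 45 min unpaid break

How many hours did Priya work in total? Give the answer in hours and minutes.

Mon: 09:53–15:22 = 5 h 29 min
Tue: 05:16–13:40 = 8 h 24 min; less 45 min break → 7 h 39 min
Wed: 09:10–13:14 = 4 h 4 min
Thu: 07:55–18:23 = 10 h 28 min
Fri: 10:09–14:50 = 4 h 41 min; less 75 min break → 3 h 26 min
Sat: 10:45–22:42 = 11 h 57 min; less 20 min break → 11 h 37 min
Sun: 06:40–17:22 = 10 h 42 min; less 45 min break → 9 h 57 min
Total: 5 h 29 min + 7 h 39 min + 4 h 4 min + 10 h 28 min + 3 h 26 min + 11 h 37 min + 9 h 57 min = 52 h 40 min.

52 h 40 min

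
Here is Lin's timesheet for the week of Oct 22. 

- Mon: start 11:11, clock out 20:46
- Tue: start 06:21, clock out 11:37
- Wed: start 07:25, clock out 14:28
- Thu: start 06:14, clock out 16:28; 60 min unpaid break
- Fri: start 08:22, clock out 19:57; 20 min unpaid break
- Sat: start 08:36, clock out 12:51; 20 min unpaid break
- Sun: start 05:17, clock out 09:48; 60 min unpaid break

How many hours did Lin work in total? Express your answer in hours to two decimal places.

Mon: 11:11–20:46 = 9 h 35 min
Tue: 06:21–11:37 = 5 h 16 min
Wed: 07:25–14:28 = 7 h 3 min
Thu: 06:14–16:28 = 10 h 14 min; less 60 min break → 9 h 14 min
Fri: 08:22–19:57 = 11 h 35 min; less 20 min break → 11 h 15 min
Sat: 08:36–12:51 = 4 h 15 min; less 20 min break → 3 h 55 min
Sun: 05:17–09:48 = 4 h 31 min; less 60 min break → 3 h 31 min
Total: 9 h 35 min + 5 h 16 min + 7 h 3 min + 9 h 14 min + 11 h 15 min + 3 h 55 min + 3 h 31 min = 49 h 49 min.

49.82 hours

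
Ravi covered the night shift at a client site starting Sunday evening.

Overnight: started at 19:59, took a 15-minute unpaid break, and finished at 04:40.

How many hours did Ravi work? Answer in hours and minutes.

8 h 26 min

Overnight: 19:59 → midnight = 4 h 1 min; midnight → 04:40 = 4 h 40 min; span 8 h 41 min; less 15 min break → 8 h 26 min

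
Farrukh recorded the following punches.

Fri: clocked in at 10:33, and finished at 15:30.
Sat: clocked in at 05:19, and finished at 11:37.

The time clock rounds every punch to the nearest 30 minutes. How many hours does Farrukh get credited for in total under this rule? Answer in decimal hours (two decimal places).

Fri: in 10:33→10:30, out 15:30→15:30; 5 h 0 min
Sat: in 05:19→05:30, out 11:37→11:30; 6 h 0 min
Total credited: 11 h 0 min.

11.00 hours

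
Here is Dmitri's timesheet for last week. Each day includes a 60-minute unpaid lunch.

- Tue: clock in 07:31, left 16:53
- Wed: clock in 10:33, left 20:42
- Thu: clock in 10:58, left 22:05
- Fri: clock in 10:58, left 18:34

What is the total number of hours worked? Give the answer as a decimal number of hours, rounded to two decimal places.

Tue: 07:31–16:53 = 9 h 22 min; less 60 min break → 8 h 22 min
Wed: 10:33–20:42 = 10 h 9 min; less 60 min break → 9 h 9 min
Thu: 10:58–22:05 = 11 h 7 min; less 60 min break → 10 h 7 min
Fri: 10:58–18:34 = 7 h 36 min; less 60 min break → 6 h 36 min
Total: 8 h 22 min + 9 h 9 min + 10 h 7 min + 6 h 36 min = 34 h 14 min.

34.23 hours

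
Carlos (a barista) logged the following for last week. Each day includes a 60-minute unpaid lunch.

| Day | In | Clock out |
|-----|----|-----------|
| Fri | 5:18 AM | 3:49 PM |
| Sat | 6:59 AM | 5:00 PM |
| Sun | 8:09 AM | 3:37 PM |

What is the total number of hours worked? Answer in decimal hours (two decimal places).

25.00 hours

Fri: 5:18 AM–3:49 PM = 10 h 31 min; less 60 min break → 9 h 31 min
Sat: 6:59 AM–5:00 PM = 10 h 1 min; less 60 min break → 9 h 1 min
Sun: 8:09 AM–3:37 PM = 7 h 28 min; less 60 min break → 6 h 28 min
Total: 9 h 31 min + 9 h 1 min + 6 h 28 min = 25 h 0 min.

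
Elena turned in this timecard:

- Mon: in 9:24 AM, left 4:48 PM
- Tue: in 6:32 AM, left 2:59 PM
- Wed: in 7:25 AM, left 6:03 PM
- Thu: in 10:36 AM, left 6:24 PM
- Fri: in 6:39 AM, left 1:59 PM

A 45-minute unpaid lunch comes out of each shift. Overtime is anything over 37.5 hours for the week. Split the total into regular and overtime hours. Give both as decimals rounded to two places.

Mon: 9:24 AM–4:48 PM = 7 h 24 min; less 45 min break → 6 h 39 min
Tue: 6:32 AM–2:59 PM = 8 h 27 min; less 45 min break → 7 h 42 min
Wed: 7:25 AM–6:03 PM = 10 h 38 min; less 45 min break → 9 h 53 min
Thu: 10:36 AM–6:24 PM = 7 h 48 min; less 45 min break → 7 h 3 min
Fri: 6:39 AM–1:59 PM = 7 h 20 min; less 45 min break → 6 h 35 min
Total worked: 37 h 52 min = 37.87 h.
Threshold 37.5 h → overtime 0 h 22 min, regular 37 h 30 min.

Regular 37.50 hours, overtime 0.37 hours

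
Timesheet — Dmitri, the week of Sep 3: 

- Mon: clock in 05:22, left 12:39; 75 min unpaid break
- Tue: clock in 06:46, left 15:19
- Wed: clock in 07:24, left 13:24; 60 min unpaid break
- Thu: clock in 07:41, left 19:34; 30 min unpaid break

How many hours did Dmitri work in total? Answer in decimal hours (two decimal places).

30.97 hours

Mon: 05:22–12:39 = 7 h 17 min; less 75 min break → 6 h 2 min
Tue: 06:46–15:19 = 8 h 33 min
Wed: 07:24–13:24 = 6 h 0 min; less 60 min break → 5 h 0 min
Thu: 07:41–19:34 = 11 h 53 min; less 30 min break → 11 h 23 min
Total: 6 h 2 min + 8 h 33 min + 5 h 0 min + 11 h 23 min = 30 h 58 min.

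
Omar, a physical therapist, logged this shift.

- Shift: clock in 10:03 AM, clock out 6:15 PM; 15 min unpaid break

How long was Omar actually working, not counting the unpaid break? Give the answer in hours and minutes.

7 h 57 min

Shift: 10:03 AM–6:15 PM = 8 h 12 min; less 15 min break → 7 h 57 min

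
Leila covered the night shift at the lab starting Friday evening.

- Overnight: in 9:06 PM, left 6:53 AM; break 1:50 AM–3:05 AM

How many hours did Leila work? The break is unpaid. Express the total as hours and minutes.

8 h 32 min

Overnight: 9:06 PM → midnight = 2 h 54 min; midnight → 6:53 AM = 6 h 53 min; span 9 h 47 min; less 75 min break → 8 h 32 min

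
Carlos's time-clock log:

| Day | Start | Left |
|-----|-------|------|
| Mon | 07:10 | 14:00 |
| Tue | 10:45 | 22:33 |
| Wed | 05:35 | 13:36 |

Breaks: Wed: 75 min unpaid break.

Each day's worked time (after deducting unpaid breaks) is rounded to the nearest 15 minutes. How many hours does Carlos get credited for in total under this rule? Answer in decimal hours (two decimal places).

Mon: 07:10–14:00 = 6 h 50 min → rounds to 6 h 45 min
Tue: 10:45–22:33 = 11 h 48 min → rounds to 11 h 45 min
Wed: 05:35–13:36 = 8 h 1 min − 75 min = 6 h 46 min → rounds to 6 h 45 min
Total credited: 25 h 15 min.

25.25 hours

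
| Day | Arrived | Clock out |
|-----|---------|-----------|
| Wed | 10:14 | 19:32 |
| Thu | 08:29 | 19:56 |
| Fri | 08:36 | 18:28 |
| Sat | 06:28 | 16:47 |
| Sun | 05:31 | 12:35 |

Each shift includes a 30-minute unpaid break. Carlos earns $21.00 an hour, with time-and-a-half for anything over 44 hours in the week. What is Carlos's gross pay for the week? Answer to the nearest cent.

Wed: 10:14–19:32 = 9 h 18 min; less 30 min break → 8 h 48 min
Thu: 08:29–19:56 = 11 h 27 min; less 30 min break → 10 h 57 min
Fri: 08:36–18:28 = 9 h 52 min; less 30 min break → 9 h 22 min
Sat: 06:28–16:47 = 10 h 19 min; less 30 min break → 9 h 49 min
Sun: 05:31–12:35 = 7 h 4 min; less 30 min break → 6 h 34 min
Total worked: 45 h 30 min = 2730 min.
Regular 44 h 0 min = 2640 min at $21.00/h; overtime 1 h 30 min = 90 min at $31.50/h.
Pay = (2640 × $21.00 + 90 × $31.50) ÷ 60 = $971.25.

$971.25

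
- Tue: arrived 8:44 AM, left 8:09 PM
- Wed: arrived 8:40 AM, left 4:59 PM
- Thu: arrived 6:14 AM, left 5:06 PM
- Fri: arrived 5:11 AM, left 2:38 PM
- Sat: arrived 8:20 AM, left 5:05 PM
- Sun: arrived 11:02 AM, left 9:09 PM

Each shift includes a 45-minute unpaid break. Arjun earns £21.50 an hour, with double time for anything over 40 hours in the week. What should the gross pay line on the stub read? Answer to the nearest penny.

Tue: 8:44 AM–8:09 PM = 11 h 25 min; less 45 min break → 10 h 40 min
Wed: 8:40 AM–4:59 PM = 8 h 19 min; less 45 min break → 7 h 34 min
Thu: 6:14 AM–5:06 PM = 10 h 52 min; less 45 min break → 10 h 7 min
Fri: 5:11 AM–2:38 PM = 9 h 27 min; less 45 min break → 8 h 42 min
Sat: 8:20 AM–5:05 PM = 8 h 45 min; less 45 min break → 8 h 0 min
Sun: 11:02 AM–9:09 PM = 10 h 7 min; less 45 min break → 9 h 22 min
Total worked: 54 h 25 min = 3265 min.
Regular 40 h 0 min = 2400 min at £21.50/h; overtime 14 h 25 min = 865 min at £43.00/h.
Pay = (2400 × £21.50 + 865 × £43.00) ÷ 60 = £1479.92.

£1479.92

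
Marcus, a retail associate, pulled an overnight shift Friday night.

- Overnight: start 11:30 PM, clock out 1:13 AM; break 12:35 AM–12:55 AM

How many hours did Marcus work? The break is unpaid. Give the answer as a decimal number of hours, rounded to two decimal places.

Overnight: 11:30 PM → midnight = 0 h 30 min; midnight → 1:13 AM = 1 h 13 min; span 1 h 43 min; less 20 min break → 1 h 23 min

1.38 hours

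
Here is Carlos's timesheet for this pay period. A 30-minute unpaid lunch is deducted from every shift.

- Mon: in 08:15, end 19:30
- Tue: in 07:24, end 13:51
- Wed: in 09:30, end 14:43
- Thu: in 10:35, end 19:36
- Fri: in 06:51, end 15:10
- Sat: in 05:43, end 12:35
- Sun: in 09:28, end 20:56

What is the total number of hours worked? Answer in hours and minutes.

55 h 5 min

Mon: 08:15–19:30 = 11 h 15 min; less 30 min break → 10 h 45 min
Tue: 07:24–13:51 = 6 h 27 min; less 30 min break → 5 h 57 min
Wed: 09:30–14:43 = 5 h 13 min; less 30 min break → 4 h 43 min
Thu: 10:35–19:36 = 9 h 1 min; less 30 min break → 8 h 31 min
Fri: 06:51–15:10 = 8 h 19 min; less 30 min break → 7 h 49 min
Sat: 05:43–12:35 = 6 h 52 min; less 30 min break → 6 h 22 min
Sun: 09:28–20:56 = 11 h 28 min; less 30 min break → 10 h 58 min
Total: 10 h 45 min + 5 h 57 min + 4 h 43 min + 8 h 31 min + 7 h 49 min + 6 h 22 min + 10 h 58 min = 55 h 5 min.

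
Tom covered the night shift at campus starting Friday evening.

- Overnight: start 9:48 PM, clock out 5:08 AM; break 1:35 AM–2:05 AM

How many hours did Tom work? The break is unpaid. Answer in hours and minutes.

6 h 50 min

Overnight: 9:48 PM → midnight = 2 h 12 min; midnight → 5:08 AM = 5 h 8 min; span 7 h 20 min; less 30 min break → 6 h 50 min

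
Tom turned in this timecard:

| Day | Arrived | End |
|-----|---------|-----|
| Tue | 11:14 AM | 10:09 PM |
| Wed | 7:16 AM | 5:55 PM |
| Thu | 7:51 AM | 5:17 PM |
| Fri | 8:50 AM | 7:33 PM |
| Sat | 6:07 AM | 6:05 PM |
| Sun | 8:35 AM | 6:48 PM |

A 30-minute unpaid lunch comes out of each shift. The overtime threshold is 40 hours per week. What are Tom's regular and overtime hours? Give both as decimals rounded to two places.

Regular 40.00 hours, overtime 20.90 hours

Tue: 11:14 AM–10:09 PM = 10 h 55 min; less 30 min break → 10 h 25 min
Wed: 7:16 AM–5:55 PM = 10 h 39 min; less 30 min break → 10 h 9 min
Thu: 7:51 AM–5:17 PM = 9 h 26 min; less 30 min break → 8 h 56 min
Fri: 8:50 AM–7:33 PM = 10 h 43 min; less 30 min break → 10 h 13 min
Sat: 6:07 AM–6:05 PM = 11 h 58 min; less 30 min break → 11 h 28 min
Sun: 8:35 AM–6:48 PM = 10 h 13 min; less 30 min break → 9 h 43 min
Total worked: 60 h 54 min = 60.90 h.
Threshold 40 h → overtime 20 h 54 min, regular 40 h 0 min.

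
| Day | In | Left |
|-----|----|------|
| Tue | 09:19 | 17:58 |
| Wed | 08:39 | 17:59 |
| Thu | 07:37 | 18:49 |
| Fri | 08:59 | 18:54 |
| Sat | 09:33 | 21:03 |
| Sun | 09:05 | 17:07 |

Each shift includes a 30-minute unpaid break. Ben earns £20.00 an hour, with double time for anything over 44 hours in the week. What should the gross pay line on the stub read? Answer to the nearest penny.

Tue: 09:19–17:58 = 8 h 39 min; less 30 min break → 8 h 9 min
Wed: 08:39–17:59 = 9 h 20 min; less 30 min break → 8 h 50 min
Thu: 07:37–18:49 = 11 h 12 min; less 30 min break → 10 h 42 min
Fri: 08:59–18:54 = 9 h 55 min; less 30 min break → 9 h 25 min
Sat: 09:33–21:03 = 11 h 30 min; less 30 min break → 11 h 0 min
Sun: 09:05–17:07 = 8 h 2 min; less 30 min break → 7 h 32 min
Total worked: 55 h 38 min = 3338 min.
Regular 44 h 0 min = 2640 min at £20.00/h; overtime 11 h 38 min = 698 min at £40.00/h.
Pay = (2640 × £20.00 + 698 × £40.00) ÷ 60 = £1345.33.

£1345.33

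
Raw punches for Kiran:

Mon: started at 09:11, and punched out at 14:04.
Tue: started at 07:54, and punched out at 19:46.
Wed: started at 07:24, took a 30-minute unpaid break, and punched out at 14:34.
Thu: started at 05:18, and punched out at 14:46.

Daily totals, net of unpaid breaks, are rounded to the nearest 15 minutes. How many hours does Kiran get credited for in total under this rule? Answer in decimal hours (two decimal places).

33.00 hours

Mon: 09:11–14:04 = 4 h 53 min → rounds to 5 h 0 min
Tue: 07:54–19:46 = 11 h 52 min → rounds to 11 h 45 min
Wed: 07:24–14:34 = 7 h 10 min − 30 min = 6 h 40 min → rounds to 6 h 45 min
Thu: 05:18–14:46 = 9 h 28 min → rounds to 9 h 30 min
Total credited: 33 h 0 min.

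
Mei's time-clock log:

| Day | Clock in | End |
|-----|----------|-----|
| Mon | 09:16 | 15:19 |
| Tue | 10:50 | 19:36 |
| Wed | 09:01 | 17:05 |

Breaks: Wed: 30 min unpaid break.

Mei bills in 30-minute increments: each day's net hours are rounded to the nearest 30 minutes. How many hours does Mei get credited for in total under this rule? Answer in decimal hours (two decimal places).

22.50 hours

Mon: 09:16–15:19 = 6 h 3 min → rounds to 6 h 0 min
Tue: 10:50–19:36 = 8 h 46 min → rounds to 9 h 0 min
Wed: 09:01–17:05 = 8 h 4 min − 30 min = 7 h 34 min → rounds to 7 h 30 min
Total credited: 22 h 30 min.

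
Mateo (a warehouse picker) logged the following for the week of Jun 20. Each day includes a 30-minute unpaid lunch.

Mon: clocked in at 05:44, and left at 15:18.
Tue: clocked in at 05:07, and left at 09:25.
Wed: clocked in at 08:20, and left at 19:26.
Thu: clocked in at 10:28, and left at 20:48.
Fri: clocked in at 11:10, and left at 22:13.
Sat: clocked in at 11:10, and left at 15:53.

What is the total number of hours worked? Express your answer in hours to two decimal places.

Mon: 05:44–15:18 = 9 h 34 min; less 30 min break → 9 h 4 min
Tue: 05:07–09:25 = 4 h 18 min; less 30 min break → 3 h 48 min
Wed: 08:20–19:26 = 11 h 6 min; less 30 min break → 10 h 36 min
Thu: 10:28–20:48 = 10 h 20 min; less 30 min break → 9 h 50 min
Fri: 11:10–22:13 = 11 h 3 min; less 30 min break → 10 h 33 min
Sat: 11:10–15:53 = 4 h 43 min; less 30 min break → 4 h 13 min
Total: 9 h 4 min + 3 h 48 min + 10 h 36 min + 9 h 50 min + 10 h 33 min + 4 h 13 min = 48 h 4 min.

48.07 hours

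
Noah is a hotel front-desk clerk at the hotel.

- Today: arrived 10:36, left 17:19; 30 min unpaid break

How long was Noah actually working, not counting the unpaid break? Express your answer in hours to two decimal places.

6.22 hours

Today: 10:36–17:19 = 6 h 43 min; less 30 min break → 6 h 13 min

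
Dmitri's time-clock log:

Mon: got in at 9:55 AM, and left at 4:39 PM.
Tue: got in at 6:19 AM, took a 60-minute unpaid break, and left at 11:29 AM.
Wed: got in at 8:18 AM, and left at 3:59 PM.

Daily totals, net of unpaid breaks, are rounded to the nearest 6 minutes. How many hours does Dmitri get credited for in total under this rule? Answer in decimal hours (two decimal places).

Mon: 9:55 AM–4:39 PM = 6 h 44 min → rounds to 6 h 42 min
Tue: 6:19 AM–11:29 AM = 5 h 10 min − 60 min = 4 h 10 min → rounds to 4 h 12 min
Wed: 8:18 AM–3:59 PM = 7 h 41 min → rounds to 7 h 42 min
Total credited: 18 h 36 min.

18.60 hours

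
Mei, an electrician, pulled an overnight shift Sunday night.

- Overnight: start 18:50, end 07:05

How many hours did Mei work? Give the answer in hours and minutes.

Overnight: 18:50 → midnight = 5 h 10 min; midnight → 07:05 = 7 h 5 min; span 12 h 15 min

12 h 15 min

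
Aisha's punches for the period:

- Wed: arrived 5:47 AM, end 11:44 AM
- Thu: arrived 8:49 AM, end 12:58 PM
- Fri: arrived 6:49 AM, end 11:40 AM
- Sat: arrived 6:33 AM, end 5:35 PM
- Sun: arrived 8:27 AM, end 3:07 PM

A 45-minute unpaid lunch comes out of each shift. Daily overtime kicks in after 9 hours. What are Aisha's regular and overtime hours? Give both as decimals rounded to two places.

Wed: 5:47 AM–11:44 AM = 5 h 57 min; less 45 min break → 5 h 12 min
Thu: 8:49 AM–12:58 PM = 4 h 9 min; less 45 min break → 3 h 24 min
Fri: 6:49 AM–11:40 AM = 4 h 51 min; less 45 min break → 4 h 6 min
Sat: 6:33 AM–5:35 PM = 11 h 2 min; less 45 min break → 10 h 17 min
Sun: 8:27 AM–3:07 PM = 6 h 40 min; less 45 min break → 5 h 55 min
Wed reg 5 h 12 min / OT 0 h 0 min; Thu reg 3 h 24 min / OT 0 h 0 min; Fri reg 4 h 6 min / OT 0 h 0 min; Sat reg 9 h 0 min / OT 1 h 17 min; Sun reg 5 h 55 min / OT 0 h 0 min.
Totals: regular 27 h 37 min, overtime 1 h 17 min.

Regular 27.62 hours, overtime 1.28 hours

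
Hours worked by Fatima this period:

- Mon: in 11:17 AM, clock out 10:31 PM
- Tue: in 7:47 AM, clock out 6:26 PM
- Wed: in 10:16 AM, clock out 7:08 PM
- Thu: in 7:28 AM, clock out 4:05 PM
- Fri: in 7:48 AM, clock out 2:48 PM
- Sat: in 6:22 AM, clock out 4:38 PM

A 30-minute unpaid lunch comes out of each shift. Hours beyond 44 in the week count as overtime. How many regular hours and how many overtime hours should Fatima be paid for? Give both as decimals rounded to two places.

Regular 44.00 hours, overtime 9.63 hours

Mon: 11:17 AM–10:31 PM = 11 h 14 min; less 30 min break → 10 h 44 min
Tue: 7:47 AM–6:26 PM = 10 h 39 min; less 30 min break → 10 h 9 min
Wed: 10:16 AM–7:08 PM = 8 h 52 min; less 30 min break → 8 h 22 min
Thu: 7:28 AM–4:05 PM = 8 h 37 min; less 30 min break → 8 h 7 min
Fri: 7:48 AM–2:48 PM = 7 h 0 min; less 30 min break → 6 h 30 min
Sat: 6:22 AM–4:38 PM = 10 h 16 min; less 30 min break → 9 h 46 min
Total worked: 53 h 38 min = 53.63 h.
Threshold 44 h → overtime 9 h 38 min, regular 44 h 0 min.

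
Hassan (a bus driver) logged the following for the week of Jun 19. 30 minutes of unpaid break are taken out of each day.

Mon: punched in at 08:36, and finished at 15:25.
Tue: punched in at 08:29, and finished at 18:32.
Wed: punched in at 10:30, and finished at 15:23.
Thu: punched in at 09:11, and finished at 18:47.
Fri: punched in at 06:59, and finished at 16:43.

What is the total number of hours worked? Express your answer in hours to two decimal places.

38.58 hours

Mon: 08:36–15:25 = 6 h 49 min; less 30 min break → 6 h 19 min
Tue: 08:29–18:32 = 10 h 3 min; less 30 min break → 9 h 33 min
Wed: 10:30–15:23 = 4 h 53 min; less 30 min break → 4 h 23 min
Thu: 09:11–18:47 = 9 h 36 min; less 30 min break → 9 h 6 min
Fri: 06:59–16:43 = 9 h 44 min; less 30 min break → 9 h 14 min
Total: 6 h 19 min + 9 h 33 min + 4 h 23 min + 9 h 6 min + 9 h 14 min = 38 h 35 min.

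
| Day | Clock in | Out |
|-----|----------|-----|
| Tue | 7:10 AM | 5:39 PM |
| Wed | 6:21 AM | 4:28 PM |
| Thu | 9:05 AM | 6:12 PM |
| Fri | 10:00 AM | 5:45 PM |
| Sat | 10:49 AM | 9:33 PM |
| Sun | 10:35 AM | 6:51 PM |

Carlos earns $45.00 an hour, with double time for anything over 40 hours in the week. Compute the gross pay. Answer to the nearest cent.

Tue: 7:10 AM–5:39 PM = 10 h 29 min
Wed: 6:21 AM–4:28 PM = 10 h 7 min
Thu: 9:05 AM–6:12 PM = 9 h 7 min
Fri: 10:00 AM–5:45 PM = 7 h 45 min
Sat: 10:49 AM–9:33 PM = 10 h 44 min
Sun: 10:35 AM–6:51 PM = 8 h 16 min
Total worked: 56 h 28 min = 3388 min.
Regular 40 h 0 min = 2400 min at $45.00/h; overtime 16 h 28 min = 988 min at $90.00/h.
Pay = (2400 × $45.00 + 988 × $90.00) ÷ 60 = $3282.00.

$3282.00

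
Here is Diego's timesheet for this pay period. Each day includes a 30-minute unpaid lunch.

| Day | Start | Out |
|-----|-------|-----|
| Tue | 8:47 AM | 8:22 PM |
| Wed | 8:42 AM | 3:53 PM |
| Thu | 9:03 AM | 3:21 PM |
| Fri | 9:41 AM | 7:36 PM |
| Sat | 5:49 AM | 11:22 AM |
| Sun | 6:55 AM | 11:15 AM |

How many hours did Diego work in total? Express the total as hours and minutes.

41 h 52 min

Tue: 8:47 AM–8:22 PM = 11 h 35 min; less 30 min break → 11 h 5 min
Wed: 8:42 AM–3:53 PM = 7 h 11 min; less 30 min break → 6 h 41 min
Thu: 9:03 AM–3:21 PM = 6 h 18 min; less 30 min break → 5 h 48 min
Fri: 9:41 AM–7:36 PM = 9 h 55 min; less 30 min break → 9 h 25 min
Sat: 5:49 AM–11:22 AM = 5 h 33 min; less 30 min break → 5 h 3 min
Sun: 6:55 AM–11:15 AM = 4 h 20 min; less 30 min break → 3 h 50 min
Total: 11 h 5 min + 6 h 41 min + 5 h 48 min + 9 h 25 min + 5 h 3 min + 3 h 50 min = 41 h 52 min.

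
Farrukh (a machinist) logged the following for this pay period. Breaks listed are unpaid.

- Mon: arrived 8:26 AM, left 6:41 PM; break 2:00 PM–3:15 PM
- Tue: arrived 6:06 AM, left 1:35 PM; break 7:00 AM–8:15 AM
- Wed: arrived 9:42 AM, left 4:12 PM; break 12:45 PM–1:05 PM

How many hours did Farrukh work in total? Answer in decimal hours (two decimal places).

Mon: 8:26 AM–6:41 PM = 10 h 15 min; less 75 min break → 9 h 0 min
Tue: 6:06 AM–1:35 PM = 7 h 29 min; less 75 min break → 6 h 14 min
Wed: 9:42 AM–4:12 PM = 6 h 30 min; less 20 min break → 6 h 10 min
Total: 9 h 0 min + 6 h 14 min + 6 h 10 min = 21 h 24 min.

21.40 hours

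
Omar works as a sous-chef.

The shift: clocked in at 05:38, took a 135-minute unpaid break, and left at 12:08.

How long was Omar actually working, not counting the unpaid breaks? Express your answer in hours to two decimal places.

4.25 hours

The shift: 05:38–12:08 = 6 h 30 min; less 135 min break → 4 h 15 min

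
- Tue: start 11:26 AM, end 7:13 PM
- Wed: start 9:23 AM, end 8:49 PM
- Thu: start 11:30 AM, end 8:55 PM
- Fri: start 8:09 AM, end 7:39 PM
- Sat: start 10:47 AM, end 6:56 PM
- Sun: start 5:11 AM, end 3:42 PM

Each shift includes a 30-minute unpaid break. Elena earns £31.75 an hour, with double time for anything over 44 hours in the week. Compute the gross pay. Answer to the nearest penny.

Tue: 11:26 AM–7:13 PM = 7 h 47 min; less 30 min break → 7 h 17 min
Wed: 9:23 AM–8:49 PM = 11 h 26 min; less 30 min break → 10 h 56 min
Thu: 11:30 AM–8:55 PM = 9 h 25 min; less 30 min break → 8 h 55 min
Fri: 8:09 AM–7:39 PM = 11 h 30 min; less 30 min break → 11 h 0 min
Sat: 10:47 AM–6:56 PM = 8 h 9 min; less 30 min break → 7 h 39 min
Sun: 5:11 AM–3:42 PM = 10 h 31 min; less 30 min break → 10 h 1 min
Total worked: 55 h 48 min = 3348 min.
Regular 44 h 0 min = 2640 min at £31.75/h; overtime 11 h 48 min = 708 min at £63.50/h.
Pay = (2640 × £31.75 + 708 × £63.50) ÷ 60 = £2146.30.

£2146.30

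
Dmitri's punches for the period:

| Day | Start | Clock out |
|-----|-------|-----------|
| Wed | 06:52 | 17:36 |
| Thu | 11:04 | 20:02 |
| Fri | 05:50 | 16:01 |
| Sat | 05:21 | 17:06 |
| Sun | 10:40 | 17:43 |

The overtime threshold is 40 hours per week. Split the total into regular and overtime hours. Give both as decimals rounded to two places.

Wed: 06:52–17:36 = 10 h 44 min
Thu: 11:04–20:02 = 8 h 58 min
Fri: 05:50–16:01 = 10 h 11 min
Sat: 05:21–17:06 = 11 h 45 min
Sun: 10:40–17:43 = 7 h 3 min
Total worked: 48 h 41 min = 48.68 h.
Threshold 40 h → overtime 8 h 41 min, regular 40 h 0 min.

Regular 40.00 hours, overtime 8.68 hours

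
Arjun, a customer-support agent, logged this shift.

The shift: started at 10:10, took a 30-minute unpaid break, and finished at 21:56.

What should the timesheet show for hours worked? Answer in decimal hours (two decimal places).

The shift: 10:10–21:56 = 11 h 46 min; less 30 min break → 11 h 16 min

11.27 hours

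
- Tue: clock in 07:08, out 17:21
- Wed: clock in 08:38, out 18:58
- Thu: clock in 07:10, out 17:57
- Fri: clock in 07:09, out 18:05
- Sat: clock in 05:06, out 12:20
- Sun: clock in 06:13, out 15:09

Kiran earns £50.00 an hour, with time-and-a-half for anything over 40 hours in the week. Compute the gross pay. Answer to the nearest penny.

£3382.50

Tue: 07:08–17:21 = 10 h 13 min
Wed: 08:38–18:58 = 10 h 20 min
Thu: 07:10–17:57 = 10 h 47 min
Fri: 07:09–18:05 = 10 h 56 min
Sat: 05:06–12:20 = 7 h 14 min
Sun: 06:13–15:09 = 8 h 56 min
Total worked: 58 h 26 min = 3506 min.
Regular 40 h 0 min = 2400 min at £50.00/h; overtime 18 h 26 min = 1106 min at £75.00/h.
Pay = (2400 × £50.00 + 1106 × £75.00) ÷ 60 = £3382.50.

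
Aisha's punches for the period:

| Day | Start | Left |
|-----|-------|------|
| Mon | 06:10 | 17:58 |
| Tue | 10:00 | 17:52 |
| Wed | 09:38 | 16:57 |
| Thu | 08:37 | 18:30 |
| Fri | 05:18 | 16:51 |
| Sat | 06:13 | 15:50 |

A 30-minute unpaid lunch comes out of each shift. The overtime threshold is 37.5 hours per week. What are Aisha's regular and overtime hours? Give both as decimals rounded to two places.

Mon: 06:10–17:58 = 11 h 48 min; less 30 min break → 11 h 18 min
Tue: 10:00–17:52 = 7 h 52 min; less 30 min break → 7 h 22 min
Wed: 09:38–16:57 = 7 h 19 min; less 30 min break → 6 h 49 min
Thu: 08:37–18:30 = 9 h 53 min; less 30 min break → 9 h 23 min
Fri: 05:18–16:51 = 11 h 33 min; less 30 min break → 11 h 3 min
Sat: 06:13–15:50 = 9 h 37 min; less 30 min break → 9 h 7 min
Total worked: 55 h 2 min = 55.03 h.
Threshold 37.5 h → overtime 17 h 32 min, regular 37 h 30 min.

Regular 37.50 hours, overtime 17.53 hours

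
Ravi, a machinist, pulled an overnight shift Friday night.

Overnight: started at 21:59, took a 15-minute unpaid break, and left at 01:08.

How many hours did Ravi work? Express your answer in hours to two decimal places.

2.90 hours

Overnight: 21:59 → midnight = 2 h 1 min; midnight → 01:08 = 1 h 8 min; span 3 h 9 min; less 15 min break → 2 h 54 min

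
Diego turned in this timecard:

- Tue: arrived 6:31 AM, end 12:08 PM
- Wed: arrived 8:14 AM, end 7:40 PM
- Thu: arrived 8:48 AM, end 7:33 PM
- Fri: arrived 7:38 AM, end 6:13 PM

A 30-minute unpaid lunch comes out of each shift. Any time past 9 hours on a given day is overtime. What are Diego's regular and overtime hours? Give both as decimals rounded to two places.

Regular 32.12 hours, overtime 4.27 hours

Tue: 6:31 AM–12:08 PM = 5 h 37 min; less 30 min break → 5 h 7 min
Wed: 8:14 AM–7:40 PM = 11 h 26 min; less 30 min break → 10 h 56 min
Thu: 8:48 AM–7:33 PM = 10 h 45 min; less 30 min break → 10 h 15 min
Fri: 7:38 AM–6:13 PM = 10 h 35 min; less 30 min break → 10 h 5 min
Tue reg 5 h 7 min / OT 0 h 0 min; Wed reg 9 h 0 min / OT 1 h 56 min; Thu reg 9 h 0 min / OT 1 h 15 min; Fri reg 9 h 0 min / OT 1 h 5 min.
Totals: regular 32 h 7 min, overtime 4 h 16 min.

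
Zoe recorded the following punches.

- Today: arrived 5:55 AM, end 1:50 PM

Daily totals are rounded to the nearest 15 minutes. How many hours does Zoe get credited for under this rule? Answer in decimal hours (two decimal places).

8.00 hours

Today: 5:55 AM–1:50 PM = 7 h 55 min → rounds to 8 h 0 min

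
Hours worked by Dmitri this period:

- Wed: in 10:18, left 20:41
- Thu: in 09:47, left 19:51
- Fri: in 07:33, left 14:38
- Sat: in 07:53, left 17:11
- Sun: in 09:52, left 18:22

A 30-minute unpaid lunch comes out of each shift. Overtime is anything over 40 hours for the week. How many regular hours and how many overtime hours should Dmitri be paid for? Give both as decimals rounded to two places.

Wed: 10:18–20:41 = 10 h 23 min; less 30 min break → 9 h 53 min
Thu: 09:47–19:51 = 10 h 4 min; less 30 min break → 9 h 34 min
Fri: 07:33–14:38 = 7 h 5 min; less 30 min break → 6 h 35 min
Sat: 07:53–17:11 = 9 h 18 min; less 30 min break → 8 h 48 min
Sun: 09:52–18:22 = 8 h 30 min; less 30 min break → 8 h 0 min
Total worked: 42 h 50 min = 42.83 h.
Threshold 40 h → overtime 2 h 50 min, regular 40 h 0 min.

Regular 40.00 hours, overtime 2.83 hours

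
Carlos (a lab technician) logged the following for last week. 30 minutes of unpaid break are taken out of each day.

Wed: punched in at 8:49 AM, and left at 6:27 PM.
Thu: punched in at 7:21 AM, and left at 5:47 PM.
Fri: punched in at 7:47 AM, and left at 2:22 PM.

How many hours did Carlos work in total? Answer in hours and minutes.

25 h 9 min

Wed: 8:49 AM–6:27 PM = 9 h 38 min; less 30 min break → 9 h 8 min
Thu: 7:21 AM–5:47 PM = 10 h 26 min; less 30 min break → 9 h 56 min
Fri: 7:47 AM–2:22 PM = 6 h 35 min; less 30 min break → 6 h 5 min
Total: 9 h 8 min + 9 h 56 min + 6 h 5 min = 25 h 9 min.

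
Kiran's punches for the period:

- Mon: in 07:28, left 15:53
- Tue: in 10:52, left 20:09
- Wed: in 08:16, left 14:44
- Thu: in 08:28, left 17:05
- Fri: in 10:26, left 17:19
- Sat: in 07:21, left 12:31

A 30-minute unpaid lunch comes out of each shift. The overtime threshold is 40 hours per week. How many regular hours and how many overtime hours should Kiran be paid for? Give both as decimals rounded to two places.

Regular 40.00 hours, overtime 1.83 hours

Mon: 07:28–15:53 = 8 h 25 min; less 30 min break → 7 h 55 min
Tue: 10:52–20:09 = 9 h 17 min; less 30 min break → 8 h 47 min
Wed: 08:16–14:44 = 6 h 28 min; less 30 min break → 5 h 58 min
Thu: 08:28–17:05 = 8 h 37 min; less 30 min break → 8 h 7 min
Fri: 10:26–17:19 = 6 h 53 min; less 30 min break → 6 h 23 min
Sat: 07:21–12:31 = 5 h 10 min; less 30 min break → 4 h 40 min
Total worked: 41 h 50 min = 41.83 h.
Threshold 40 h → overtime 1 h 50 min, regular 40 h 0 min.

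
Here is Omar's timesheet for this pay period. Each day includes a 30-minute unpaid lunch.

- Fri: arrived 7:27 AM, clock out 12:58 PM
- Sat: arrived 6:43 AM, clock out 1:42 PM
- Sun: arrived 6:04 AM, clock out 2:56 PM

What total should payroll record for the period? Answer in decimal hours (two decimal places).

19.87 hours

Fri: 7:27 AM–12:58 PM = 5 h 31 min; less 30 min break → 5 h 1 min
Sat: 6:43 AM–1:42 PM = 6 h 59 min; less 30 min break → 6 h 29 min
Sun: 6:04 AM–2:56 PM = 8 h 52 min; less 30 min break → 8 h 22 min
Total: 5 h 1 min + 6 h 29 min + 8 h 22 min = 19 h 52 min.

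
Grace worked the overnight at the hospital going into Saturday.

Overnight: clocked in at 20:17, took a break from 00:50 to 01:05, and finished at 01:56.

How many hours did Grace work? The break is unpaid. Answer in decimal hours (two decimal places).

Overnight: 20:17 → midnight = 3 h 43 min; midnight → 01:56 = 1 h 56 min; span 5 h 39 min; less 15 min break → 5 h 24 min

5.40 hours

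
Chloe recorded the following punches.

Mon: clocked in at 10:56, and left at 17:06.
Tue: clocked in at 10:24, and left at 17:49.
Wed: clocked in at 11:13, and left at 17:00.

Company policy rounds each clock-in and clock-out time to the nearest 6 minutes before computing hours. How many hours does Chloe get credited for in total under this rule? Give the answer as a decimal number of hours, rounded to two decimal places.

Mon: in 10:56→10:54, out 17:06→17:06; 6 h 12 min
Tue: in 10:24→10:24, out 17:49→17:48; 7 h 24 min
Wed: in 11:13→11:12, out 17:00→17:00; 5 h 48 min
Total credited: 19 h 24 min.

19.40 hours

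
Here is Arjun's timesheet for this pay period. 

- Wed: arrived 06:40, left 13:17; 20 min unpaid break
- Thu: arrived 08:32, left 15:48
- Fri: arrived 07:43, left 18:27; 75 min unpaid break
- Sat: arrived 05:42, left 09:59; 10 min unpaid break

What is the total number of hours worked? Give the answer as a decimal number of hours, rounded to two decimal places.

Wed: 06:40–13:17 = 6 h 37 min; less 20 min break → 6 h 17 min
Thu: 08:32–15:48 = 7 h 16 min
Fri: 07:43–18:27 = 10 h 44 min; less 75 min break → 9 h 29 min
Sat: 05:42–09:59 = 4 h 17 min; less 10 min break → 4 h 7 min
Total: 6 h 17 min + 7 h 16 min + 9 h 29 min + 4 h 7 min = 27 h 9 min.

27.15 hours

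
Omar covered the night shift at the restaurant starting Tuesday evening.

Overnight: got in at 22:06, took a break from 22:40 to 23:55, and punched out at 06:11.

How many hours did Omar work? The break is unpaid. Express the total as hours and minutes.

Overnight: 22:06 → midnight = 1 h 54 min; midnight → 06:11 = 6 h 11 min; span 8 h 5 min; less 75 min break → 6 h 50 min

6 h 50 min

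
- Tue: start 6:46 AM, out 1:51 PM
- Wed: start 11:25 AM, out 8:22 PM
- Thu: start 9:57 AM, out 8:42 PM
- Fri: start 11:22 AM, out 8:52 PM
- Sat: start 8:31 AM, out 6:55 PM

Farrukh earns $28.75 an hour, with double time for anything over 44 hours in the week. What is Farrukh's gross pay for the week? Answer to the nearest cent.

Tue: 6:46 AM–1:51 PM = 7 h 5 min
Wed: 11:25 AM–8:22 PM = 8 h 57 min
Thu: 9:57 AM–8:42 PM = 10 h 45 min
Fri: 11:22 AM–8:52 PM = 9 h 30 min
Sat: 8:31 AM–6:55 PM = 10 h 24 min
Total worked: 46 h 41 min = 2801 min.
Regular 44 h 0 min = 2640 min at $28.75/h; overtime 2 h 41 min = 161 min at $57.50/h.
Pay = (2640 × $28.75 + 161 × $57.50) ÷ 60 = $1419.29.

$1419.29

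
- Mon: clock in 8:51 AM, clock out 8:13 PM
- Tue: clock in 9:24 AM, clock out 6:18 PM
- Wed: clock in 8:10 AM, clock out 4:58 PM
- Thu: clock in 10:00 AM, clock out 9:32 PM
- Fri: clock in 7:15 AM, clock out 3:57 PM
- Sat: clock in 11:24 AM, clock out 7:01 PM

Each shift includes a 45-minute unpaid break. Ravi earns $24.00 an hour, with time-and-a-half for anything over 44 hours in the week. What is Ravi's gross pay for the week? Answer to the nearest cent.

$1359.00

Mon: 8:51 AM–8:13 PM = 11 h 22 min; less 45 min break → 10 h 37 min
Tue: 9:24 AM–6:18 PM = 8 h 54 min; less 45 min break → 8 h 9 min
Wed: 8:10 AM–4:58 PM = 8 h 48 min; less 45 min break → 8 h 3 min
Thu: 10:00 AM–9:32 PM = 11 h 32 min; less 45 min break → 10 h 47 min
Fri: 7:15 AM–3:57 PM = 8 h 42 min; less 45 min break → 7 h 57 min
Sat: 11:24 AM–7:01 PM = 7 h 37 min; less 45 min break → 6 h 52 min
Total worked: 52 h 25 min = 3145 min.
Regular 44 h 0 min = 2640 min at $24.00/h; overtime 8 h 25 min = 505 min at $36.00/h.
Pay = (2640 × $24.00 + 505 × $36.00) ÷ 60 = $1359.00.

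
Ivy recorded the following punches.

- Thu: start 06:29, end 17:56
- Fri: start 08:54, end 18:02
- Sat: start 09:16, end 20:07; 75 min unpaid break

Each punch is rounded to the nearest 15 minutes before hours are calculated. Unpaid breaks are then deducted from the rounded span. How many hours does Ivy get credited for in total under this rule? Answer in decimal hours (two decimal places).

Thu: in 06:29→06:30, out 17:56→18:00; 11 h 30 min
Fri: in 08:54→09:00, out 18:02→18:00; 9 h 0 min
Sat: in 09:16→09:15, out 20:07→20:00; 10 h 45 min − 75 min = 9 h 30 min
Total credited: 30 h 0 min.

30.00 hours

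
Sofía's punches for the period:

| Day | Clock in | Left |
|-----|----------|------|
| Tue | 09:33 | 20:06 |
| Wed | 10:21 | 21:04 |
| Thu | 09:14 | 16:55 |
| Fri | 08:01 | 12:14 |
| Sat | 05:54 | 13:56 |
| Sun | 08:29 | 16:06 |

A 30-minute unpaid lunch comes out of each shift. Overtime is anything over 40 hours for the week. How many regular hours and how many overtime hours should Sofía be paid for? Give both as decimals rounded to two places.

Tue: 09:33–20:06 = 10 h 33 min; less 30 min break → 10 h 3 min
Wed: 10:21–21:04 = 10 h 43 min; less 30 min break → 10 h 13 min
Thu: 09:14–16:55 = 7 h 41 min; less 30 min break → 7 h 11 min
Fri: 08:01–12:14 = 4 h 13 min; less 30 min break → 3 h 43 min
Sat: 05:54–13:56 = 8 h 2 min; less 30 min break → 7 h 32 min
Sun: 08:29–16:06 = 7 h 37 min; less 30 min break → 7 h 7 min
Total worked: 45 h 49 min = 45.82 h.
Threshold 40 h → overtime 5 h 49 min, regular 40 h 0 min.

Regular 40.00 hours, overtime 5.82 hours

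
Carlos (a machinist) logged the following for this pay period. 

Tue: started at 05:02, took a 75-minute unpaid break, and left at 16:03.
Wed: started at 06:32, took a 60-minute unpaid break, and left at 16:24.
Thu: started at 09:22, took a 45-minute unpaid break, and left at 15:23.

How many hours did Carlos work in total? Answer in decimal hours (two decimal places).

23.90 hours

Tue: 05:02–16:03 = 11 h 1 min; less 75 min break → 9 h 46 min
Wed: 06:32–16:24 = 9 h 52 min; less 60 min break → 8 h 52 min
Thu: 09:22–15:23 = 6 h 1 min; less 45 min break → 5 h 16 min
Total: 9 h 46 min + 8 h 52 min + 5 h 16 min = 23 h 54 min.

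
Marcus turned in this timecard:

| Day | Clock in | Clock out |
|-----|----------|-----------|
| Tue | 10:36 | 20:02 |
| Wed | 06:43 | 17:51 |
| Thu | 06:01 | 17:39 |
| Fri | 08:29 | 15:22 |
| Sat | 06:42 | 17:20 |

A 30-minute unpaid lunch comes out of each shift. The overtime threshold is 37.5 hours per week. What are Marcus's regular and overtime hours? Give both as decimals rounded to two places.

Regular 37.50 hours, overtime 9.72 hours

Tue: 10:36–20:02 = 9 h 26 min; less 30 min break → 8 h 56 min
Wed: 06:43–17:51 = 11 h 8 min; less 30 min break → 10 h 38 min
Thu: 06:01–17:39 = 11 h 38 min; less 30 min break → 11 h 8 min
Fri: 08:29–15:22 = 6 h 53 min; less 30 min break → 6 h 23 min
Sat: 06:42–17:20 = 10 h 38 min; less 30 min break → 10 h 8 min
Total worked: 47 h 13 min = 47.22 h.
Threshold 37.5 h → overtime 9 h 43 min, regular 37 h 30 min.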